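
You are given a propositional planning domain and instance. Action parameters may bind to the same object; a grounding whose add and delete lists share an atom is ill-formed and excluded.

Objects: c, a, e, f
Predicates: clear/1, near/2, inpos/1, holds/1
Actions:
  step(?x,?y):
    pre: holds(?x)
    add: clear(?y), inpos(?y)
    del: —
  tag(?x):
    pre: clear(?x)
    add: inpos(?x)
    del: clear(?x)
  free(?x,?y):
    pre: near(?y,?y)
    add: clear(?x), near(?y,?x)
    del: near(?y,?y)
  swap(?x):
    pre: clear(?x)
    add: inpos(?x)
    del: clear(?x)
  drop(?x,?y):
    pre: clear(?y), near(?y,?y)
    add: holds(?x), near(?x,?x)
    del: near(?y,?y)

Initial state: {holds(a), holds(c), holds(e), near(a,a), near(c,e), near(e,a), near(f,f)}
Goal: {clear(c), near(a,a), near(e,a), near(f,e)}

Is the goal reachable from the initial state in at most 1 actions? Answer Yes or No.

1. step(c,c)  →  {clear(c), holds(a), holds(c), holds(e), inpos(c), near(a,a), near(c,e), near(e,a), near(f,f)}
2. free(e,f)  →  {clear(c), clear(e), holds(a), holds(c), holds(e), inpos(c), near(a,a), near(c,e), near(e,a), near(f,e)}
optimal plan length = 2; 2 > 1

No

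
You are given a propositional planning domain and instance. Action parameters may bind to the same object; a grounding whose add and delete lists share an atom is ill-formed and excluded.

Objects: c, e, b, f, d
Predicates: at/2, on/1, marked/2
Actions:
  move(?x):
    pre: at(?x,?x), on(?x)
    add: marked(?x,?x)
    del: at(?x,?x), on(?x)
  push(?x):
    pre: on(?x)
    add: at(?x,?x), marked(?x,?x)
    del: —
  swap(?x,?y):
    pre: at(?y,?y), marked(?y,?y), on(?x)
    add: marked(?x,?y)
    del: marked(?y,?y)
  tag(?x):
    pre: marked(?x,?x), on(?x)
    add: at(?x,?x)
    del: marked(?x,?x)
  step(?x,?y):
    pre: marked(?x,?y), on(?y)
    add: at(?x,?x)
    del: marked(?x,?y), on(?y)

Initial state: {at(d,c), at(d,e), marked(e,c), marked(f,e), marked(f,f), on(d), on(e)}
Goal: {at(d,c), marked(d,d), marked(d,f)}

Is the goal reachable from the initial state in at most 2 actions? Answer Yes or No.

No

1. push(d)  →  {at(d,c), at(d,d), at(d,e), marked(d,d), marked(e,c), marked(f,e), marked(f,f), on(d), on(e)}
2. step(f,e)  →  {at(d,c), at(d,d), at(d,e), at(f,f), marked(d,d), marked(e,c), marked(f,f), on(d)}
3. swap(d,f)  →  {at(d,c), at(d,d), at(d,e), at(f,f), marked(d,d), marked(d,f), marked(e,c), on(d)}
optimal plan length = 3; 3 > 2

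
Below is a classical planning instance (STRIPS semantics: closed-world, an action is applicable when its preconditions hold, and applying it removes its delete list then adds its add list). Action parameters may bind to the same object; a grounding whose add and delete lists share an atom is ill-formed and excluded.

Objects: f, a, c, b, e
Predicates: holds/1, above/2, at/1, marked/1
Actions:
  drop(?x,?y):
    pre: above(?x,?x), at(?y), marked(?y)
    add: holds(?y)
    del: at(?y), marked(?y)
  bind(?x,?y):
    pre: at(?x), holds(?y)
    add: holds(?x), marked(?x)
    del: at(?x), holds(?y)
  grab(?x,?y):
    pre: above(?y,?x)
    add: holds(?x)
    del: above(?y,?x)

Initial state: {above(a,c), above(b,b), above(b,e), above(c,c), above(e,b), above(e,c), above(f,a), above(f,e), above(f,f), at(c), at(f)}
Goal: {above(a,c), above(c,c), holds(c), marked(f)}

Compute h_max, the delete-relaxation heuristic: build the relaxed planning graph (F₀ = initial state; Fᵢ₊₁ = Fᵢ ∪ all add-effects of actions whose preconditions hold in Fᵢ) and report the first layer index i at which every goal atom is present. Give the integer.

F0 = init (11 atoms)
F1 = F0 ∪ {holds(a), holds(b), holds(c), holds(e), holds(f)}  (16 atoms)
F2 = F1 ∪ {marked(c), marked(f)}  (18 atoms)
goal ⊆ F2  ⇒  h_max = 2

2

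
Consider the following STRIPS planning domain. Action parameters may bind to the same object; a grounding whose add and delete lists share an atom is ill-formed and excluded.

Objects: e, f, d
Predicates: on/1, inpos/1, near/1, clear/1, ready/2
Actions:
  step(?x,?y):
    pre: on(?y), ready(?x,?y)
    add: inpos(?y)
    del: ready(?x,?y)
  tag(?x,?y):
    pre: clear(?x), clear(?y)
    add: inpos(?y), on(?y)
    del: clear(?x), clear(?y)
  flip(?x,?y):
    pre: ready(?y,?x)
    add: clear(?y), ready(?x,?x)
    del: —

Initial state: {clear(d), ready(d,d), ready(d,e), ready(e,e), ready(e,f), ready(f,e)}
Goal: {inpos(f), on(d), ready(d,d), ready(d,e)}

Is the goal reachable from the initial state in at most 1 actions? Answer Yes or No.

1. tag(d,d)  →  {inpos(d), on(d), ready(d,d), ready(d,e), ready(e,e), ready(e,f), ready(f,e)}
2. flip(e,f)  →  {clear(f), inpos(d), on(d), ready(d,d), ready(d,e), ready(e,e), ready(e,f), ready(f,e)}
3. tag(f,f)  →  {inpos(d), inpos(f), on(d), on(f), ready(d,d), ready(d,e), ready(e,e), ready(e,f), ready(f,e)}
optimal plan length = 3; 3 > 1

No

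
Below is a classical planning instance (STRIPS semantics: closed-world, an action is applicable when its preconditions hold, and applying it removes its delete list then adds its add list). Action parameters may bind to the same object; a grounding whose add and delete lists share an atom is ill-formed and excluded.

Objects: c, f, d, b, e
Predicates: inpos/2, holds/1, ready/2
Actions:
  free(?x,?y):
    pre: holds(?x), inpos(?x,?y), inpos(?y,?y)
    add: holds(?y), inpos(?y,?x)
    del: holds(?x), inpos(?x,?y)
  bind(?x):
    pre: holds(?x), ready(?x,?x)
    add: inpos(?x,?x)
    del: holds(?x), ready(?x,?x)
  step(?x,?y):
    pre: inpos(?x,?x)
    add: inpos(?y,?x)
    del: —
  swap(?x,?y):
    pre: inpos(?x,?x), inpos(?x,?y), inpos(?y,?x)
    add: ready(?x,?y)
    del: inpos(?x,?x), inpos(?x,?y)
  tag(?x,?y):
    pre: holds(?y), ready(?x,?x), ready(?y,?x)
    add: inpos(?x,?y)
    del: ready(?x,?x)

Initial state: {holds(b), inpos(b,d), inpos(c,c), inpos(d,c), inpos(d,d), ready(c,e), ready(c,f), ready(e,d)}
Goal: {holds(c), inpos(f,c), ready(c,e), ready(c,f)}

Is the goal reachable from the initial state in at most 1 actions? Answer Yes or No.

No

1. free(b,d)  →  {holds(d), inpos(c,c), inpos(d,b), inpos(d,c), inpos(d,d), ready(c,e), ready(c,f), ready(e,d)}
2. free(d,c)  →  {holds(c), inpos(c,c), inpos(c,d), inpos(d,b), inpos(d,d), ready(c,e), ready(c,f), ready(e,d)}
3. step(c,f)  →  {holds(c), inpos(c,c), inpos(c,d), inpos(d,b), inpos(d,d), inpos(f,c), ready(c,e), ready(c,f), ready(e,d)}
optimal plan length = 3; 3 > 1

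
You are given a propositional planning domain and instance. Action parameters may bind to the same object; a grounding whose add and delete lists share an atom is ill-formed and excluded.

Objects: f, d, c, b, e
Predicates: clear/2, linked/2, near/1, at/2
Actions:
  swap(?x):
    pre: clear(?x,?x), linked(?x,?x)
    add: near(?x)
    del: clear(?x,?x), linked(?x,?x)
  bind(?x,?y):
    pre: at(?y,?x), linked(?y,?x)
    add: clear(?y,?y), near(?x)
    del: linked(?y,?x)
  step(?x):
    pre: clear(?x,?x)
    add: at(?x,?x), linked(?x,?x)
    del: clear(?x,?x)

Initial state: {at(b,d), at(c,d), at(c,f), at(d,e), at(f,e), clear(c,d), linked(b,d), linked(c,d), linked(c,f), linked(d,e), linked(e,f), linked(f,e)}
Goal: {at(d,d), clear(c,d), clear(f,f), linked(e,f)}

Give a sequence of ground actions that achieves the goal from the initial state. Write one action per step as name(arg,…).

1. bind(e,f)  →  {at(b,d), at(c,d), at(c,f), at(d,e), at(f,e), clear(c,d), clear(f,f), linked(b,d), linked(c,d), linked(c,f), linked(d,e), linked(e,f), near(e)}
2. bind(e,d)  →  {at(b,d), at(c,d), at(c,f), at(d,e), at(f,e), clear(c,d), clear(d,d), clear(f,f), linked(b,d), linked(c,d), linked(c,f), linked(e,f), near(e)}
3. step(d)  →  {at(b,d), at(c,d), at(c,f), at(d,d), at(d,e), at(f,e), clear(c,d), clear(f,f), linked(b,d), linked(c,d), linked(c,f), linked(d,d), linked(e,f), near(e)}

bind(e,f); bind(e,d); step(d)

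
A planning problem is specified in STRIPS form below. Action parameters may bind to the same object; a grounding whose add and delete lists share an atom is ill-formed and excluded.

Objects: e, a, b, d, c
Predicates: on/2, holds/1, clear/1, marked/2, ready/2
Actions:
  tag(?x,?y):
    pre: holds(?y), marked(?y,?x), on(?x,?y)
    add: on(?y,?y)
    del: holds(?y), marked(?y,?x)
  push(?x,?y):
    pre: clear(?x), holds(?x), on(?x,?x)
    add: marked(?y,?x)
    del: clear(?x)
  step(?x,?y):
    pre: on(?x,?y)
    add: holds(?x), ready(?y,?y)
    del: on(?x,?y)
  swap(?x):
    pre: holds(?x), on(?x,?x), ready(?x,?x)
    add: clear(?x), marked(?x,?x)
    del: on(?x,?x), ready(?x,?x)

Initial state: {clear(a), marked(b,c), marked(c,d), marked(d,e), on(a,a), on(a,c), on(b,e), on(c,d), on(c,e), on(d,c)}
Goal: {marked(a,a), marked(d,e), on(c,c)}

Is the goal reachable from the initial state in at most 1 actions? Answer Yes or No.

No

1. step(a,c)  →  {clear(a), holds(a), marked(b,c), marked(c,d), marked(d,e), on(a,a), on(b,e), on(c,d), on(c,e), on(d,c), ready(c,c)}
2. push(a,a)  →  {holds(a), marked(a,a), marked(b,c), marked(c,d), marked(d,e), on(a,a), on(b,e), on(c,d), on(c,e), on(d,c), ready(c,c)}
3. step(c,e)  →  {holds(a), holds(c), marked(a,a), marked(b,c), marked(c,d), marked(d,e), on(a,a), on(b,e), on(c,d), on(d,c), ready(c,c), ready(e,e)}
4. tag(d,c)  →  {holds(a), marked(a,a), marked(b,c), marked(d,e), on(a,a), on(b,e), on(c,c), on(c,d), on(d,c), ready(c,c), ready(e,e)}
optimal plan length = 4; 4 > 1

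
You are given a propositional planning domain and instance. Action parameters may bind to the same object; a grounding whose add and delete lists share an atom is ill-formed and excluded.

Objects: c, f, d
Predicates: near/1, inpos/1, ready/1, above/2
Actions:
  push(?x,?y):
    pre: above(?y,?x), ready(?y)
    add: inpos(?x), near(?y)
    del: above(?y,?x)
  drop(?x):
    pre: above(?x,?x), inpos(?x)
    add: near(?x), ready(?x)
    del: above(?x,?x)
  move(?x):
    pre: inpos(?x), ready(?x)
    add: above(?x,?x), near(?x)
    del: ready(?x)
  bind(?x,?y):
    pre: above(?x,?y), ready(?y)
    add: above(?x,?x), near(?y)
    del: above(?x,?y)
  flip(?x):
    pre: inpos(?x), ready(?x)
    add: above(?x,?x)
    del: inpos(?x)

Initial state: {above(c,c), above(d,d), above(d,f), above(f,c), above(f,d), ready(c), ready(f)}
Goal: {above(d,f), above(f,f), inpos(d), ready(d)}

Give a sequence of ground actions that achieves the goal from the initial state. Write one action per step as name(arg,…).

push(d,f); drop(d); bind(f,c)

1. push(d,f)  →  {above(c,c), above(d,d), above(d,f), above(f,c), inpos(d), near(f), ready(c), ready(f)}
2. drop(d)  →  {above(c,c), above(d,f), above(f,c), inpos(d), near(d), near(f), ready(c), ready(d), ready(f)}
3. bind(f,c)  →  {above(c,c), above(d,f), above(f,f), inpos(d), near(c), near(d), near(f), ready(c), ready(d), ready(f)}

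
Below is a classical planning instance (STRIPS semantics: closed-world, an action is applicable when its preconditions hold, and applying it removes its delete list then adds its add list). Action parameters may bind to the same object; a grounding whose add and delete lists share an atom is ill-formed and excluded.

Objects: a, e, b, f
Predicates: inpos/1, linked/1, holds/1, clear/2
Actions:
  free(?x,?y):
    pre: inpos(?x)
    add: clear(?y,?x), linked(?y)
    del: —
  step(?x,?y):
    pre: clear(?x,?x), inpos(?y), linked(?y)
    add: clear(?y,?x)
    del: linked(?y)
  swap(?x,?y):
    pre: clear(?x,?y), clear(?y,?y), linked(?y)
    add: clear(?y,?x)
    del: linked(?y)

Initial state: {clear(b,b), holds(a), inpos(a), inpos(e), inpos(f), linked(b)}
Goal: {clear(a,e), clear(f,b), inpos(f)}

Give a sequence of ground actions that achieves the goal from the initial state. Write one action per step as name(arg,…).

free(a,f); free(e,a); step(b,f)

1. free(a,f)  →  {clear(b,b), clear(f,a), holds(a), inpos(a), inpos(e), inpos(f), linked(b), linked(f)}
2. free(e,a)  →  {clear(a,e), clear(b,b), clear(f,a), holds(a), inpos(a), inpos(e), inpos(f), linked(a), linked(b), linked(f)}
3. step(b,f)  →  {clear(a,e), clear(b,b), clear(f,a), clear(f,b), holds(a), inpos(a), inpos(e), inpos(f), linked(a), linked(b)}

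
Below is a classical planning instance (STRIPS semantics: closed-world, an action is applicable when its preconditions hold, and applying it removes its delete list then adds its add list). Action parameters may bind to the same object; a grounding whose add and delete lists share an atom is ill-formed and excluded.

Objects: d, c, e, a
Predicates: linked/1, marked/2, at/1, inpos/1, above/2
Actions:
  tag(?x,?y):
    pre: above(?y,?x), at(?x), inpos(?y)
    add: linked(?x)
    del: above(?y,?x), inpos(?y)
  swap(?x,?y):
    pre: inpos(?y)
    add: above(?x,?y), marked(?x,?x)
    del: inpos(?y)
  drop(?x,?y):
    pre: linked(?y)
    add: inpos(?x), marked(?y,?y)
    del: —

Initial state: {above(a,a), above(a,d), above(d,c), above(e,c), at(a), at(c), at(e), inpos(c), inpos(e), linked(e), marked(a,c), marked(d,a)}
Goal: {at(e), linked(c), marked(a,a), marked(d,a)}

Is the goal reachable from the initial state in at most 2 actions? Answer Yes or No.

Yes

1. tag(c,e)  →  {above(a,a), above(a,d), above(d,c), at(a), at(c), at(e), inpos(c), linked(c), linked(e), marked(a,c), marked(d,a)}
2. swap(a,c)  →  {above(a,a), above(a,c), above(a,d), above(d,c), at(a), at(c), at(e), linked(c), linked(e), marked(a,a), marked(a,c), marked(d,a)}
optimal plan length = 2; 2 ≤ 2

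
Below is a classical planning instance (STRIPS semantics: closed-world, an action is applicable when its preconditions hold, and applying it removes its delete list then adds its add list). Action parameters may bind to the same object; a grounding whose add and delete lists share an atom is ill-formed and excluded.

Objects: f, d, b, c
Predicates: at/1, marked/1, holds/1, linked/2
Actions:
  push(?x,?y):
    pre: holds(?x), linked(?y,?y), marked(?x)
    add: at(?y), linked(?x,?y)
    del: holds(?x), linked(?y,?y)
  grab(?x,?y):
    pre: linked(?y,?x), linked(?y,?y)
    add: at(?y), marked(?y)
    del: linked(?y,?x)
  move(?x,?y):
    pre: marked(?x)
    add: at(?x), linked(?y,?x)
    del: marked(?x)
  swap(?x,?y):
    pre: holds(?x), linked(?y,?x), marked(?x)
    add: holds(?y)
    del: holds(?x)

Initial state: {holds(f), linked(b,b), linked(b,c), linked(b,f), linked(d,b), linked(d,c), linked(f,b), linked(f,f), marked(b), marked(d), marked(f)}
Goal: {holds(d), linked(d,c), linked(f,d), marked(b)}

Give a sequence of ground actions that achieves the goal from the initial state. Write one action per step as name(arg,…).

1. move(d,f)  →  {at(d), holds(f), linked(b,b), linked(b,c), linked(b,f), linked(d,b), linked(d,c), linked(f,b), linked(f,d), linked(f,f), marked(b), marked(f)}
2. swap(f,b)  →  {at(d), holds(b), linked(b,b), linked(b,c), linked(b,f), linked(d,b), linked(d,c), linked(f,b), linked(f,d), linked(f,f), marked(b), marked(f)}
3. swap(b,d)  →  {at(d), holds(d), linked(b,b), linked(b,c), linked(b,f), linked(d,b), linked(d,c), linked(f,b), linked(f,d), linked(f,f), marked(b), marked(f)}

move(d,f); swap(f,b); swap(b,d)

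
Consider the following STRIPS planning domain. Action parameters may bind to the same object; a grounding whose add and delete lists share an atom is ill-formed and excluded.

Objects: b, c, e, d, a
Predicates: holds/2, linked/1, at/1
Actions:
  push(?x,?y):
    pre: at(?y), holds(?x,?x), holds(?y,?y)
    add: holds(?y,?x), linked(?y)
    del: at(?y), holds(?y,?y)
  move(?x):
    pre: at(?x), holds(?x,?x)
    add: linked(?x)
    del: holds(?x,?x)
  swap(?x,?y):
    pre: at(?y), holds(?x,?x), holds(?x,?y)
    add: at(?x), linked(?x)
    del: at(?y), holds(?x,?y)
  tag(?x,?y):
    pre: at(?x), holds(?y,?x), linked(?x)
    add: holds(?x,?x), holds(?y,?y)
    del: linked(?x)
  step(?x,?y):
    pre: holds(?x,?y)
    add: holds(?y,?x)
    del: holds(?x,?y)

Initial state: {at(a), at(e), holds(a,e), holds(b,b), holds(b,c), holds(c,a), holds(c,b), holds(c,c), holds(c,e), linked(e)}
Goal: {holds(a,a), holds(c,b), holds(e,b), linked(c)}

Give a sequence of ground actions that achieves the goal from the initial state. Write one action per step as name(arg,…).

swap(c,a); tag(e,a); push(b,e)

1. swap(c,a)  →  {at(c), at(e), holds(a,e), holds(b,b), holds(b,c), holds(c,b), holds(c,c), holds(c,e), linked(c), linked(e)}
2. tag(e,a)  →  {at(c), at(e), holds(a,a), holds(a,e), holds(b,b), holds(b,c), holds(c,b), holds(c,c), holds(c,e), holds(e,e), linked(c)}
3. push(b,e)  →  {at(c), holds(a,a), holds(a,e), holds(b,b), holds(b,c), holds(c,b), holds(c,c), holds(c,e), holds(e,b), linked(c), linked(e)}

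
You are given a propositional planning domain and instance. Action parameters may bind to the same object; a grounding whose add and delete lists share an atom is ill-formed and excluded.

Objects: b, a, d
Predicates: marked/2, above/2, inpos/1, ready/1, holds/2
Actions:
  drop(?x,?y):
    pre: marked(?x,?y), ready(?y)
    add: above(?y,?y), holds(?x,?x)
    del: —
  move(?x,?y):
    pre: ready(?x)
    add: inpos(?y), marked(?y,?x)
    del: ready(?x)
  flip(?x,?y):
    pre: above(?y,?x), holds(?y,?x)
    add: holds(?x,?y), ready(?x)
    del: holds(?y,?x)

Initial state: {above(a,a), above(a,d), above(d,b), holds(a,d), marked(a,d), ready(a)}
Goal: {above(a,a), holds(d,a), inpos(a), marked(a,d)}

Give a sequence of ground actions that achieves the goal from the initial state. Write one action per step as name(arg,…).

move(a,a); flip(d,a)

1. move(a,a)  →  {above(a,a), above(a,d), above(d,b), holds(a,d), inpos(a), marked(a,a), marked(a,d)}
2. flip(d,a)  →  {above(a,a), above(a,d), above(d,b), holds(d,a), inpos(a), marked(a,a), marked(a,d), ready(d)}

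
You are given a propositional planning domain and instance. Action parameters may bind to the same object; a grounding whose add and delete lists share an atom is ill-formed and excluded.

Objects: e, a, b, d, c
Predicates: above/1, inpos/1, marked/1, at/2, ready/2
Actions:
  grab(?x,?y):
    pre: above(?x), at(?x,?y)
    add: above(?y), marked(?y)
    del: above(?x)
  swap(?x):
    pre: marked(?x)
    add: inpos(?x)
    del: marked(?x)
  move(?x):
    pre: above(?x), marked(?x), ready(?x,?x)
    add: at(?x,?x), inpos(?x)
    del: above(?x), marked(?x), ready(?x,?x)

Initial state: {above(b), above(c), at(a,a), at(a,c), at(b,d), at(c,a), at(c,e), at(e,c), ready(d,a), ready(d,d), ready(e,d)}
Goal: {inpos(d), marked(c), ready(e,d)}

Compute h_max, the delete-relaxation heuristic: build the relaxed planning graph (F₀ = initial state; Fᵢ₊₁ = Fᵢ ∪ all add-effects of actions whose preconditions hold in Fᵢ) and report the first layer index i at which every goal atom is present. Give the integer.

2

F0 = init (11 atoms)
F1 = F0 ∪ {above(a), above(d), above(e), marked(a), marked(d), marked(e)}  (17 atoms)
F2 = F1 ∪ {at(d,d), inpos(a), inpos(d), inpos(e), marked(c)}  (22 atoms)
goal ⊆ F2  ⇒  h_max = 2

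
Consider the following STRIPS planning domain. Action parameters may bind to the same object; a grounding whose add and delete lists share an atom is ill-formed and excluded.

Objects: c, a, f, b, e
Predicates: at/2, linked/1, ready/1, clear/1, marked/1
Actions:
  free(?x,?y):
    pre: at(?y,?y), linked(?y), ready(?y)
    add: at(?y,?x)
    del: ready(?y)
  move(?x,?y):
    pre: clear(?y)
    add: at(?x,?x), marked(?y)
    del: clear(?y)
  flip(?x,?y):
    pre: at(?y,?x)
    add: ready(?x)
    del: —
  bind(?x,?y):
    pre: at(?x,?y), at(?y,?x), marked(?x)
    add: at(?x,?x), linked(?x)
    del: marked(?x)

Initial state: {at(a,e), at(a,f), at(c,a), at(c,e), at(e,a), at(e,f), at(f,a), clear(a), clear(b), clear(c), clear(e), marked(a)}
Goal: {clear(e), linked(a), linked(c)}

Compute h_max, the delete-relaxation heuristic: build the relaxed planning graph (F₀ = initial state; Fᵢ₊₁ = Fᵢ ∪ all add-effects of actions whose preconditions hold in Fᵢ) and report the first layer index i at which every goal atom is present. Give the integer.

2

F0 = init (12 atoms)
F1 = F0 ∪ {at(a,a), at(b,b), at(c,c), at(e,e), at(f,f), linked(a), marked(b), marked(c), marked(e), ready(a), ready(e), ready(f)}  (24 atoms)
F2 = F1 ∪ {at(a,b), at(a,c), linked(b), linked(c), linked(e), ready(b), ready(c)}  (31 atoms)
goal ⊆ F2  ⇒  h_max = 2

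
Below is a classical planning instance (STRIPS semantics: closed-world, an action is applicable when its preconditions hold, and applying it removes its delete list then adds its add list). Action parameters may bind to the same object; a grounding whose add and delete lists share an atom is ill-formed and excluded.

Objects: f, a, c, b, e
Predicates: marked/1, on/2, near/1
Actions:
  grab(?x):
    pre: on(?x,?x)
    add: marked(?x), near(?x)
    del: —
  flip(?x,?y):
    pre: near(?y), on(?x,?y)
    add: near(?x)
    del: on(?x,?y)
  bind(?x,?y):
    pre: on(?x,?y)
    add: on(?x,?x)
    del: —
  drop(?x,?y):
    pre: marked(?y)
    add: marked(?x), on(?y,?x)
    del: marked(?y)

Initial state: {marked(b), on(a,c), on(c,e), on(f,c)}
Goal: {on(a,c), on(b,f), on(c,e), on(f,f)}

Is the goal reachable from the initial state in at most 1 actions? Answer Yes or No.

No

1. bind(f,c)  →  {marked(b), on(a,c), on(c,e), on(f,c), on(f,f)}
2. drop(f,b)  →  {marked(f), on(a,c), on(b,f), on(c,e), on(f,c), on(f,f)}
optimal plan length = 2; 2 > 1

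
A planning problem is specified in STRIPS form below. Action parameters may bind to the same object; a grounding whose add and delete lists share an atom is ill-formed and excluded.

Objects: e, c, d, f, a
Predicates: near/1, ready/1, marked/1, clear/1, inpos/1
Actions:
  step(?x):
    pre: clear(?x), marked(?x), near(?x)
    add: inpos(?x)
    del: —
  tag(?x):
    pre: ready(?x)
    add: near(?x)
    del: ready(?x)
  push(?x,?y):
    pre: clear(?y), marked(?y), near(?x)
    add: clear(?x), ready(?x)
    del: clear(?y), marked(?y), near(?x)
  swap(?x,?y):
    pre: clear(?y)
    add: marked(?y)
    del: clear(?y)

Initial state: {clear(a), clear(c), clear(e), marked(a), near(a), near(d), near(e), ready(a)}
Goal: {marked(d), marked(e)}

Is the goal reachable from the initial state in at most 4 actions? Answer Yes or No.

1. push(d,a)  →  {clear(c), clear(d), clear(e), near(a), near(e), ready(a), ready(d)}
2. swap(e,e)  →  {clear(c), clear(d), marked(e), near(a), near(e), ready(a), ready(d)}
3. swap(e,d)  →  {clear(c), marked(d), marked(e), near(a), near(e), ready(a), ready(d)}
optimal plan length = 3; 3 ≤ 4

Yes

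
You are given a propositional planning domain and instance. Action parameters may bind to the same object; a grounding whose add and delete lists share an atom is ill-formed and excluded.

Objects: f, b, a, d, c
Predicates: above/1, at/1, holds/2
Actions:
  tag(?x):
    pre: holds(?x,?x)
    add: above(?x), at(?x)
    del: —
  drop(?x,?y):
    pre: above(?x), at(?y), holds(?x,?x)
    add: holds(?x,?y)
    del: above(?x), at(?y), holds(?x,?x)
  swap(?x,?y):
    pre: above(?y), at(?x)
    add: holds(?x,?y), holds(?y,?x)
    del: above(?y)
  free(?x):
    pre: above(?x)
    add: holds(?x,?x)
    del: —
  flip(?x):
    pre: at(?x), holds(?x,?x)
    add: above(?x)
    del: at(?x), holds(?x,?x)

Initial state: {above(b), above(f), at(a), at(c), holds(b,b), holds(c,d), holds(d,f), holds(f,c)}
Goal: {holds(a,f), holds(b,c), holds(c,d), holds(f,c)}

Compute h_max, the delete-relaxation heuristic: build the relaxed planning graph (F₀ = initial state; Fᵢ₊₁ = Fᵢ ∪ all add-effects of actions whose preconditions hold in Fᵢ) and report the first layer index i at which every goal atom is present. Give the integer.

F0 = init (8 atoms)
F1 = F0 ∪ {at(b), holds(a,b), holds(a,f), holds(b,a), holds(b,c), holds(c,b), holds(c,f), holds(f,a), holds(f,f)}  (17 atoms)
goal ⊆ F1  ⇒  h_max = 1

1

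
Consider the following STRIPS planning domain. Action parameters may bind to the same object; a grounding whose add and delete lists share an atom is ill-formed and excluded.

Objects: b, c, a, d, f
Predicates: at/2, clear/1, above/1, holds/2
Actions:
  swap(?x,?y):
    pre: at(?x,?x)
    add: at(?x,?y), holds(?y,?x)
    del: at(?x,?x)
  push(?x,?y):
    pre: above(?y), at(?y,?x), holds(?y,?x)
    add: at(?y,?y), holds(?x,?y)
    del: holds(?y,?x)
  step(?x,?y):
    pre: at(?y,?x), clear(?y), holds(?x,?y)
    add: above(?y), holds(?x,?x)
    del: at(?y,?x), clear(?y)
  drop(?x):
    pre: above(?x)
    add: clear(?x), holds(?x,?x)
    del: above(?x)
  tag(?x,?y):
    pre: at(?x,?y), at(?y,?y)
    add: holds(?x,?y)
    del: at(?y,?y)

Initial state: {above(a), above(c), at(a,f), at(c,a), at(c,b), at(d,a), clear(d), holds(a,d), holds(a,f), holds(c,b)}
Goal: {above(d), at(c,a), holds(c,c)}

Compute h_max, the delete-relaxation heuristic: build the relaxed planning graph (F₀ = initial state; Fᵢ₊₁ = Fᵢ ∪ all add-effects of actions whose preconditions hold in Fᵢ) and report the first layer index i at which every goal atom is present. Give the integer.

F0 = init (10 atoms)
F1 = F0 ∪ {above(d), at(a,a), at(c,c), clear(a), clear(c), holds(a,a), holds(b,c), holds(c,c), holds(f,a)}  (19 atoms)
goal ⊆ F1  ⇒  h_max = 1

1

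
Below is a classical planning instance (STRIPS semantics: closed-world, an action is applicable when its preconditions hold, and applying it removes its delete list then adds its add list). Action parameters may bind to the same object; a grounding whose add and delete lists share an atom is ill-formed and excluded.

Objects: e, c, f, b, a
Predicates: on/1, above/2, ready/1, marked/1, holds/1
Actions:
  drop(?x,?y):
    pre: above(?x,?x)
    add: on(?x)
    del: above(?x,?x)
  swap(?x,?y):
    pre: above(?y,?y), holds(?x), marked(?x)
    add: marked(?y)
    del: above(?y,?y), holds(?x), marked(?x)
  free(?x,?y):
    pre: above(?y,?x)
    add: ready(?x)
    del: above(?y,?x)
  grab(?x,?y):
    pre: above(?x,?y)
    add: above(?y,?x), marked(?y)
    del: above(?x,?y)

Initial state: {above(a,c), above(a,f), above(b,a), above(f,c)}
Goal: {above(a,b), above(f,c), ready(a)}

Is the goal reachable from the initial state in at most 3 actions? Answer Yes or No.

1. grab(b,a)  →  {above(a,b), above(a,c), above(a,f), above(f,c), marked(a)}
2. grab(a,c)  →  {above(a,b), above(a,f), above(c,a), above(f,c), marked(a), marked(c)}
3. free(a,c)  →  {above(a,b), above(a,f), above(f,c), marked(a), marked(c), ready(a)}
optimal plan length = 3; 3 ≤ 3

Yes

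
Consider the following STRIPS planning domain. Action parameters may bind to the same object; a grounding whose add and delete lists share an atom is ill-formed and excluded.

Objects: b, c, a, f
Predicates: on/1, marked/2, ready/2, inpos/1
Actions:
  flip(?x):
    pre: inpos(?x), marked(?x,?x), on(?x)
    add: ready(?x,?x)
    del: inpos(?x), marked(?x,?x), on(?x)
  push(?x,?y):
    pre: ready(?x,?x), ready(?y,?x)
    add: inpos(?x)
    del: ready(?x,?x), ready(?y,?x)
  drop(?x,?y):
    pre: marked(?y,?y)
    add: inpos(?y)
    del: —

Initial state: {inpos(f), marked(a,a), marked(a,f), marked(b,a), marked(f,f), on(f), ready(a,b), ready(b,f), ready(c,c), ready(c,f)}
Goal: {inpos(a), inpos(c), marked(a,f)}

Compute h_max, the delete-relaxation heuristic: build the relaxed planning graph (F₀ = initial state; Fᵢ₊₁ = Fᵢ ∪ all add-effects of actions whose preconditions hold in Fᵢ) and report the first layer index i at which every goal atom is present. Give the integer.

F0 = init (10 atoms)
F1 = F0 ∪ {inpos(a), inpos(c), ready(f,f)}  (13 atoms)
goal ⊆ F1  ⇒  h_max = 1

1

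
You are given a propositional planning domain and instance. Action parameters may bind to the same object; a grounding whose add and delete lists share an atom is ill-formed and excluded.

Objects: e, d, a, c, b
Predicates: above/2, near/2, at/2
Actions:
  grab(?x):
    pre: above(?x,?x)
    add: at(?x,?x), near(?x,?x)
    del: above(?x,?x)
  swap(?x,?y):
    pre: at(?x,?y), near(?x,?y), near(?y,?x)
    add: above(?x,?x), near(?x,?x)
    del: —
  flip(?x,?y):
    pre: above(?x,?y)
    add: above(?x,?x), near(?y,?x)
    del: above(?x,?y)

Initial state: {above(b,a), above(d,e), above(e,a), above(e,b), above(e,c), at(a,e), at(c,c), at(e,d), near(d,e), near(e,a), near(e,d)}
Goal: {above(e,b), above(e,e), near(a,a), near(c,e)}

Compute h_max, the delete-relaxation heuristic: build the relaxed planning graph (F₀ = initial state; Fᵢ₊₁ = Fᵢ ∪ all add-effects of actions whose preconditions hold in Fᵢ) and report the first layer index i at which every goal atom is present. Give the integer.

F0 = init (11 atoms)
F1 = F0 ∪ {above(b,b), above(d,d), above(e,e), near(a,b), near(a,e), near(b,e), near(c,e), near(e,e)}  (19 atoms)
F2 = F1 ∪ {above(a,a), at(b,b), at(d,d), at(e,e), near(a,a), near(b,b), near(d,d)}  (26 atoms)
goal ⊆ F2  ⇒  h_max = 2

2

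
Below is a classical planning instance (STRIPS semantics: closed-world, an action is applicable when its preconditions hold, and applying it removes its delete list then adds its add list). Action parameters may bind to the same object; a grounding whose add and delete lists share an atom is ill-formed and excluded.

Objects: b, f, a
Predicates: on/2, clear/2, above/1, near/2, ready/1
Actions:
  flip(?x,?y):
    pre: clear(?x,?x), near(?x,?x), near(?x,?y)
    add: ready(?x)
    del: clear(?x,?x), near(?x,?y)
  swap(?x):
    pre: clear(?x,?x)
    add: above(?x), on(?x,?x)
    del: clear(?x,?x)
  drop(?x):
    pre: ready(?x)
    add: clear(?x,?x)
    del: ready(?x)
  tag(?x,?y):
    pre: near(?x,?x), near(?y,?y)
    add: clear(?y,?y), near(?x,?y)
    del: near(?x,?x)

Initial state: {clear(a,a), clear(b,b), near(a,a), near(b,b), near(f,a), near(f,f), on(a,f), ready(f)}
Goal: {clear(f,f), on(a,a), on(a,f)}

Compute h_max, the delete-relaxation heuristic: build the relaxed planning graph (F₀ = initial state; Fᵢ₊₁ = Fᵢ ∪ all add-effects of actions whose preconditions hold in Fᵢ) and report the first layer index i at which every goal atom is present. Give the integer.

F0 = init (8 atoms)
F1 = F0 ∪ {above(a), above(b), clear(f,f), near(a,b), near(a,f), near(b,a), near(b,f), near(f,b), on(a,a), on(b,b), ready(a), ready(b)}  (20 atoms)
goal ⊆ F1  ⇒  h_max = 1

1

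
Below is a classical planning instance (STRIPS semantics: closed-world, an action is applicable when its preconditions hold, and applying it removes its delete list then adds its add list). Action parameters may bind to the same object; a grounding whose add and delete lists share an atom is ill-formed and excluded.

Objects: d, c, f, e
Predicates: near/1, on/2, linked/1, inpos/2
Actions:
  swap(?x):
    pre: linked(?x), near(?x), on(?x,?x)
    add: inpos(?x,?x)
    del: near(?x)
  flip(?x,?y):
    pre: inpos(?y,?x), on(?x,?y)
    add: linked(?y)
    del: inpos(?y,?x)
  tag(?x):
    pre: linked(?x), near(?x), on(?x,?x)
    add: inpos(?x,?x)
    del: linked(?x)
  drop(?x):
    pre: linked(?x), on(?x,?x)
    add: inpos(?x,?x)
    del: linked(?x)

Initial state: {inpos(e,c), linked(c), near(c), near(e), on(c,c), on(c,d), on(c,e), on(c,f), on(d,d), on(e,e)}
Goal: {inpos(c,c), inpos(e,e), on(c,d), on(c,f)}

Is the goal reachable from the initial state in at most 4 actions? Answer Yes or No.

1. swap(c)  →  {inpos(c,c), inpos(e,c), linked(c), near(e), on(c,c), on(c,d), on(c,e), on(c,f), on(d,d), on(e,e)}
2. flip(c,e)  →  {inpos(c,c), linked(c), linked(e), near(e), on(c,c), on(c,d), on(c,e), on(c,f), on(d,d), on(e,e)}
3. swap(e)  →  {inpos(c,c), inpos(e,e), linked(c), linked(e), on(c,c), on(c,d), on(c,e), on(c,f), on(d,d), on(e,e)}
optimal plan length = 3; 3 ≤ 4

Yes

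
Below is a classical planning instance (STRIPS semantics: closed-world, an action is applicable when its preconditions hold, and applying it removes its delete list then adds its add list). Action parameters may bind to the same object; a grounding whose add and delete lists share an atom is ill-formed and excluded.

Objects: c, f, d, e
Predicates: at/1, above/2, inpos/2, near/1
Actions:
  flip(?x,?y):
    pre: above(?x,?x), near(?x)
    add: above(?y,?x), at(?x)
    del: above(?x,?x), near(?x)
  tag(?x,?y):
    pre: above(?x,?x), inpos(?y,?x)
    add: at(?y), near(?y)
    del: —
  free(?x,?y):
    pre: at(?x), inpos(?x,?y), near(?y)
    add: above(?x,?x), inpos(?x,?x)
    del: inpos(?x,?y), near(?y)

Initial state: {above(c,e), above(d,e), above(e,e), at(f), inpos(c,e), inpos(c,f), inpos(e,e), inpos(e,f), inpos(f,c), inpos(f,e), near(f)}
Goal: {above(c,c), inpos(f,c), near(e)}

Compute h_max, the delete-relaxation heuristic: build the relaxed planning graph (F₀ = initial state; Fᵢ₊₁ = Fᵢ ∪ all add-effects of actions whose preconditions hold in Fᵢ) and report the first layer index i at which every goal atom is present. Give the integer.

2

F0 = init (11 atoms)
F1 = F0 ∪ {at(c), at(e), near(c), near(e)}  (15 atoms)
F2 = F1 ∪ {above(c,c), above(f,e), above(f,f), inpos(c,c), inpos(f,f)}  (20 atoms)
goal ⊆ F2  ⇒  h_max = 2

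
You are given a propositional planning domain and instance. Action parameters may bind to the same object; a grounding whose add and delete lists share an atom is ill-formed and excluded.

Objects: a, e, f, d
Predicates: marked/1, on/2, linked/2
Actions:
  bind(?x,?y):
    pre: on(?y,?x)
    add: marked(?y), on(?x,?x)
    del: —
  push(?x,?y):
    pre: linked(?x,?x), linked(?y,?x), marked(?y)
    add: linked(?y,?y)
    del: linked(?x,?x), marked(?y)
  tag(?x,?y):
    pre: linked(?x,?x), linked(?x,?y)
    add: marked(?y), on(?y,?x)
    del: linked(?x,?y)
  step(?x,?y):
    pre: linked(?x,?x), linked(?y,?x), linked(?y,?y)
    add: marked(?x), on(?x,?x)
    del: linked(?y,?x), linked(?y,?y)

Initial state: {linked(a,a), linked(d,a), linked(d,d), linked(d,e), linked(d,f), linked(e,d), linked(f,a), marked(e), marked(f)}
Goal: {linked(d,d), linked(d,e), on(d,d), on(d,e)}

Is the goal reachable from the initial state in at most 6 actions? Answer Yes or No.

1. push(d,e)  →  {linked(a,a), linked(d,a), linked(d,e), linked(d,f), linked(e,d), linked(e,e), linked(f,a), marked(f)}
2. tag(e,d)  →  {linked(a,a), linked(d,a), linked(d,e), linked(d,f), linked(e,e), linked(f,a), marked(d), marked(f), on(d,e)}
3. push(a,d)  →  {linked(d,a), linked(d,d), linked(d,e), linked(d,f), linked(e,e), linked(f,a), marked(f), on(d,e)}
4. tag(d,a)  →  {linked(d,d), linked(d,e), linked(d,f), linked(e,e), linked(f,a), marked(a), marked(f), on(a,d), on(d,e)}
5. bind(d,a)  →  {linked(d,d), linked(d,e), linked(d,f), linked(e,e), linked(f,a), marked(a), marked(f), on(a,d), on(d,d), on(d,e)}
optimal plan length = 5; 5 ≤ 6

Yes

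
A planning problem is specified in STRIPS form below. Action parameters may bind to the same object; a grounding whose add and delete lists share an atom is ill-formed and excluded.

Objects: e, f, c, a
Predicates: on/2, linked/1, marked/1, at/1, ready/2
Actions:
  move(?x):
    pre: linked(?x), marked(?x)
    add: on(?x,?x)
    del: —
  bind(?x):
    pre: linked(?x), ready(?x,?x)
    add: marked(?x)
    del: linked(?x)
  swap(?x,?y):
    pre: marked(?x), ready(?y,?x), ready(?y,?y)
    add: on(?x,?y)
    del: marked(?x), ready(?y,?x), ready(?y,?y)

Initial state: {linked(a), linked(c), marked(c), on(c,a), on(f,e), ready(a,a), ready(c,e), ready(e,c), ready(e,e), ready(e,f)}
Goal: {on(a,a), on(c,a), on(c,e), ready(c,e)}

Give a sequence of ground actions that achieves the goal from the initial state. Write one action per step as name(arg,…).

bind(a); swap(c,e); swap(a,a)

1. bind(a)  →  {linked(c), marked(a), marked(c), on(c,a), on(f,e), ready(a,a), ready(c,e), ready(e,c), ready(e,e), ready(e,f)}
2. swap(c,e)  →  {linked(c), marked(a), on(c,a), on(c,e), on(f,e), ready(a,a), ready(c,e), ready(e,f)}
3. swap(a,a)  →  {linked(c), on(a,a), on(c,a), on(c,e), on(f,e), ready(c,e), ready(e,f)}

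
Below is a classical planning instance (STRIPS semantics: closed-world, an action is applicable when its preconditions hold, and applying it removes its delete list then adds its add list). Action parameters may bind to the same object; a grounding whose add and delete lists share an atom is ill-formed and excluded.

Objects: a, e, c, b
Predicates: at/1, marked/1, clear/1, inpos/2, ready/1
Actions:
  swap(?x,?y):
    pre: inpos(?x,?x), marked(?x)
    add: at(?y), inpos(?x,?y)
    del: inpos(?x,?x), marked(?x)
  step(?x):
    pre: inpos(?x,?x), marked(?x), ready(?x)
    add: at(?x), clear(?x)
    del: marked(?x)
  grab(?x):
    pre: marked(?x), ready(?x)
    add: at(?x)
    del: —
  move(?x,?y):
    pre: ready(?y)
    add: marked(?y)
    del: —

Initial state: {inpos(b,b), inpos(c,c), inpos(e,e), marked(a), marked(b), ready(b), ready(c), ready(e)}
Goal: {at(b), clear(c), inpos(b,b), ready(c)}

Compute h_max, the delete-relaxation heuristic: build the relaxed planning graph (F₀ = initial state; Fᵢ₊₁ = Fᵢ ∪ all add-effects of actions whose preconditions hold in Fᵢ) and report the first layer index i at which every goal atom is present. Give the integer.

F0 = init (8 atoms)
F1 = F0 ∪ {at(a), at(b), at(c), at(e), clear(b), inpos(b,a), inpos(b,c), inpos(b,e), marked(c), marked(e)}  (18 atoms)
F2 = F1 ∪ {clear(c), clear(e), inpos(c,a), inpos(c,b), inpos(c,e), inpos(e,a), inpos(e,b), inpos(e,c)}  (26 atoms)
goal ⊆ F2  ⇒  h_max = 2

2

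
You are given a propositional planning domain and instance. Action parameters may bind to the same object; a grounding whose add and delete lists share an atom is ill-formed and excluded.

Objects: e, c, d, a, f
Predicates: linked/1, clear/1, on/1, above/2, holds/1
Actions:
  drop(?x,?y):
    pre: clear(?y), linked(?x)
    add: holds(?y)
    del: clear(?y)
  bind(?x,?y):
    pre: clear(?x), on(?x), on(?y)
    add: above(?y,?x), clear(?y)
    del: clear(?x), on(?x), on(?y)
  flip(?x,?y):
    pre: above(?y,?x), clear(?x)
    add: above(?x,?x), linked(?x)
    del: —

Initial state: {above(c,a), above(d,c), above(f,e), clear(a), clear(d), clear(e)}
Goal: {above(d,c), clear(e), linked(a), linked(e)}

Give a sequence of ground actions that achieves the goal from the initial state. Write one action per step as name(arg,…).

1. flip(e,f)  →  {above(c,a), above(d,c), above(e,e), above(f,e), clear(a), clear(d), clear(e), linked(e)}
2. flip(a,c)  →  {above(a,a), above(c,a), above(d,c), above(e,e), above(f,e), clear(a), clear(d), clear(e), linked(a), linked(e)}

flip(e,f); flip(a,c)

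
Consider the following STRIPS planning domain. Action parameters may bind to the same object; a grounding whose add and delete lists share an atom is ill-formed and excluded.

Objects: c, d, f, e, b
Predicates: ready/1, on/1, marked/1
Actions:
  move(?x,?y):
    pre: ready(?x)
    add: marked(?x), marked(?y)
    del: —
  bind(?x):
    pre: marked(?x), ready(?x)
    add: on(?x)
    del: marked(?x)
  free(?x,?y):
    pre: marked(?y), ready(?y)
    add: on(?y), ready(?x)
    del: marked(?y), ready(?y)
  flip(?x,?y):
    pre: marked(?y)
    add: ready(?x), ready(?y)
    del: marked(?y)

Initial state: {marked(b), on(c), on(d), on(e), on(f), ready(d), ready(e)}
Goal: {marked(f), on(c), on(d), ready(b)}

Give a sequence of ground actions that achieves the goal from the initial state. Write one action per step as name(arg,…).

1. move(d,f)  →  {marked(b), marked(d), marked(f), on(c), on(d), on(e), on(f), ready(d), ready(e)}
2. free(b,d)  →  {marked(b), marked(f), on(c), on(d), on(e), on(f), ready(b), ready(e)}

move(d,f); free(b,d)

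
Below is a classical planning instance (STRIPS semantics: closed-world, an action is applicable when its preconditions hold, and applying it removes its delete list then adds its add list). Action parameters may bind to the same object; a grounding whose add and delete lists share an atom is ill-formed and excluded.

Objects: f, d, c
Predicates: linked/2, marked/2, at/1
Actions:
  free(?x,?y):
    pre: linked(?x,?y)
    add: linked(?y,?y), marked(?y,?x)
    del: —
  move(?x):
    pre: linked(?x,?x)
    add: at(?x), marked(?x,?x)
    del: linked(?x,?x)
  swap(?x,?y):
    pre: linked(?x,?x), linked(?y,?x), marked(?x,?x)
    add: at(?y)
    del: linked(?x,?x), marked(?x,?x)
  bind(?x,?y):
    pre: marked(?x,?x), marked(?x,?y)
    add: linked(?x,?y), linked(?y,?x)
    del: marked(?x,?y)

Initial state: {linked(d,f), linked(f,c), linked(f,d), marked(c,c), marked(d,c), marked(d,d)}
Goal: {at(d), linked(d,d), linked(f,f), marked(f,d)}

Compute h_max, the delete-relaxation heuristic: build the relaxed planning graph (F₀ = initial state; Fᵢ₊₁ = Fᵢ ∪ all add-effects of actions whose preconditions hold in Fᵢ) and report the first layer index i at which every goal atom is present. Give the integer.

2

F0 = init (6 atoms)
F1 = F0 ∪ {linked(c,c), linked(c,d), linked(d,c), linked(d,d), linked(f,f), marked(c,f), marked(d,f), marked(f,d)}  (14 atoms)
F2 = F1 ∪ {at(c), at(d), at(f), linked(c,f), marked(c,d), marked(f,f)}  (20 atoms)
goal ⊆ F2  ⇒  h_max = 2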